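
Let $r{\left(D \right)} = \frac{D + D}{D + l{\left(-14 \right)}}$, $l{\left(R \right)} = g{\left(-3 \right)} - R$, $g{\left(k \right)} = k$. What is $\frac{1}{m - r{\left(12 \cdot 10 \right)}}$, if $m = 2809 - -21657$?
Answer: $\frac{131}{3204806} \approx 4.0876 \cdot 10^{-5}$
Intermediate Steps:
$l{\left(R \right)} = -3 - R$
$m = 24466$ ($m = 2809 + 21657 = 24466$)
$r{\left(D \right)} = \frac{2 D}{11 + D}$ ($r{\left(D \right)} = \frac{D + D}{D - -11} = \frac{2 D}{D + \left(-3 + 14\right)} = \frac{2 D}{D + 11} = \frac{2 D}{11 + D}$)
$\frac{1}{m - r{\left(12 \cdot 10 \right)}} = \frac{1}{24466 - \frac{2 \cdot 12 \cdot 10}{11 + 12 \cdot 10}} = \frac{1}{24466 - 2 \cdot 120 \frac{1}{11 + 120}} = \frac{1}{24466 - 2 \cdot 120 \cdot \frac{1}{131}} = \frac{1}{24466 - \frac{240}{131}} = \frac{1}{\frac{3204806}{131}} = \frac{131}{3204806}$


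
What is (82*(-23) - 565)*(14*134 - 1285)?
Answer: -1448541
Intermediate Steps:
(82*(-23) - 565)*(14*134 - 1285) = (-1886 - 565)*(1876 - 1285) = -2451*591 = -1448541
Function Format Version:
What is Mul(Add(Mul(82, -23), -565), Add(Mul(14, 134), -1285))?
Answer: -1448541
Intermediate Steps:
Mul(Add(Mul(82, -23), -565), Add(Mul(14, 134), -1285)) = Mul(Add(-1886, -565), Add(1876, -1285)) = Mul(-2451, 591) = -1448541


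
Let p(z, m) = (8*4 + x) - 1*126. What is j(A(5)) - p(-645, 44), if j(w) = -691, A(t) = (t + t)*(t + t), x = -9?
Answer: -588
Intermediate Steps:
A(t) = 4*t**2 (A(t) = (2*t)*(2*t) = 4*t**2)
p(z, m) = -103 (p(z, m) = (8*4 - 9) - 1*126 = (32 - 9) - 126 = 23 - 126 = -103)
j(A(5)) - p(-645, 44) = -691 - 1*(-103) = -691 + 103 = -588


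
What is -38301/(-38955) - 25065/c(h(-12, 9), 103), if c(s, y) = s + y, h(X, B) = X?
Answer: -46329604/168805 ≈ -274.46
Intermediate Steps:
-38301/(-38955) - 25065/c(h(-12, 9), 103) = -38301/(-38955) - 25065/(-12 + 103) = -38301*(-1/38955) - 25065/91 = 12767/12985 - 25065*1/91 = 12767/12985 - 25065/91 = -46329604/168805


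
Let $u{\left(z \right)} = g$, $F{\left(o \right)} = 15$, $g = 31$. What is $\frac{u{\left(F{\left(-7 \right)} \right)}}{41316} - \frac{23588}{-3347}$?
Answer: $\frac{974665565}{138284652} \approx 7.0483$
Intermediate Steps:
$u{\left(z \right)} = 31$
$\frac{u{\left(F{\left(-7 \right)} \right)}}{41316} - \frac{23588}{-3347} = \frac{31}{41316} - \frac{23588}{-3347} = 31 \cdot \frac{1}{41316} - - \frac{23588}{3347} = \frac{31}{41316} + \frac{23588}{3347} = \frac{974665565}{138284652}$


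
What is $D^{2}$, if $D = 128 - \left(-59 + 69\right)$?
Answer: $13924$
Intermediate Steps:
$D = 118$ ($D = 128 - 10 = 118$)
$D^{2} = 118^{2} = 13924$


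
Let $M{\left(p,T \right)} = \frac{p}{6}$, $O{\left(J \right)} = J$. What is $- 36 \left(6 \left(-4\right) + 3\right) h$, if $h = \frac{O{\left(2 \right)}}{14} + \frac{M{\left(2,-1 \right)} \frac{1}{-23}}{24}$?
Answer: $\frac{4947}{46} \approx 107.54$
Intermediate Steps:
$M{\left(p,T \right)} = \frac{p}{6}$ ($M{\left(p,T \right)} = p \frac{1}{6} = \frac{p}{6}$)
$h = \frac{1649}{11592}$ ($h = \frac{2}{14} + \frac{\frac{1}{6} \cdot 2 \frac{1}{-23}}{24} = 2 \cdot \frac{1}{14} + \frac{1}{3} \left(- \frac{1}{23}\right) \frac{1}{24} = \frac{1}{7} - \frac{1}{1656} = \frac{1649}{11592} \approx 0.14225$)
$- 36 \left(6 \left(-4\right) + 3\right) h = - 36 \left(6 \left(-4\right) + 3\right) \frac{1649}{11592} = - 36 \left(-24 + 3\right) \frac{1649}{11592} = \left(-36\right) \left(-21\right) \frac{1649}{11592} = 756 \cdot \frac{1649}{11592} = \frac{4947}{46}$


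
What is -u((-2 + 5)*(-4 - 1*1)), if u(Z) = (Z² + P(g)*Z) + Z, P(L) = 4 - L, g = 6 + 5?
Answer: -315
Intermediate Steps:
g = 11
u(Z) = Z² - 6*Z (u(Z) = (Z² + (4 - 1*11)*Z) + Z = (Z² + (4 - 11)*Z) + Z = (Z² - 7*Z) + Z = Z² - 6*Z)
-u((-2 + 5)*(-4 - 1*1)) = -(-2 + 5)*(-4 - 1*1)*(-6 + (-2 + 5)*(-4 - 1*1)) = -3*(-4 - 1)*(-6 + 3*(-4 - 1)) = -3*(-5)*(-6 + 3*(-5)) = -(-15)*(-6 - 15) = -(-15)*(-21) = -1*315 = -315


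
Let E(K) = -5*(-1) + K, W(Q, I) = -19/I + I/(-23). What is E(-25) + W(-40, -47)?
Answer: -18974/1081 ≈ -17.552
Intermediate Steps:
W(Q, I) = -19/I - I/23 (W(Q, I) = -19/I + I*(-1/23) = -19/I - I/23)
E(K) = 5 + K
E(-25) + W(-40, -47) = (5 - 25) + (-19/(-47) - 1/23*(-47)) = -20 + (-19*(-1/47) + 47/23) = -20 + (19/47 + 47/23) = -20 + 2646/1081 = -18974/1081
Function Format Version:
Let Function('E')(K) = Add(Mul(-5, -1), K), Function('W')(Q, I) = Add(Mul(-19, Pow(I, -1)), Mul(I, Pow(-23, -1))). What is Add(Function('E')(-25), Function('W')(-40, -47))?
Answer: Rational(-18974, 1081) ≈ -17.552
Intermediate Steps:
Function('W')(Q, I) = Add(Mul(-19, Pow(I, -1)), Mul(Rational(-1, 23), I)) (Function('W')(Q, I) = Add(Mul(-19, Pow(I, -1)), Mul(I, Rational(-1, 23))) = Add(Mul(-19, Pow(I, -1)), Mul(Rational(-1, 23), I)))
Function('E')(K) = Add(5, K)
Add(Function('E')(-25), Function('W')(-40, -47)) = Add(Add(5, -25), Add(Mul(-19, Pow(-47, -1)), Mul(Rational(-1, 23), -47))) = Add(-20, Add(Mul(-19, Rational(-1, 47)), Rational(47, 23))) = Add(-20, Add(Rational(19, 47), Rational(47, 23))) = Add(-20, Rational(2646, 1081)) = Rational(-18974, 1081)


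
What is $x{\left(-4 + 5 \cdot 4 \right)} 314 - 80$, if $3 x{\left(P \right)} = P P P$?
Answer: $\frac{1285904}{3} \approx 4.2863 \cdot 10^{5}$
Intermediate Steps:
$x{\left(P \right)} = \frac{P^{3}}{3}$ ($x{\left(P \right)} = \frac{P P P}{3} = \frac{P^{2} P}{3} = \frac{P^{3}}{3}$)
$x{\left(-4 + 5 \cdot 4 \right)} 314 - 80 = \frac{\left(-4 + 5 \cdot 4\right)^{3}}{3} \cdot 314 - 80 = \frac{\left(-4 + 20\right)^{3}}{3} \cdot 314 - 80 = \frac{16^{3}}{3} \cdot 314 - 80 = \frac{1}{3} \cdot 4096 \cdot 314 - 80 = \frac{4096}{3} \cdot 314 - 80 = \frac{1286144}{3} - 80 = \frac{1285904}{3}$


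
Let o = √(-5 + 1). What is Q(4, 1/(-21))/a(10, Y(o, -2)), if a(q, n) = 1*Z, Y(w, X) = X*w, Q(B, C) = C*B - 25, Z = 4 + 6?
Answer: -529/210 ≈ -2.5190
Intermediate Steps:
o = 2*I (o = √(-4) = 2*I ≈ 2.0*I)
Z = 10
Q(B, C) = -25 + B*C (Q(B, C) = B*C - 25 = -25 + B*C)
a(q, n) = 10 (a(q, n) = 1*10 = 10)
Q(4, 1/(-21))/a(10, Y(o, -2)) = (-25 + 4/(-21))/10 = (-25 + 4*(-1/21))*(⅒) = (-25 - 4/21)*(⅒) = -529/21*⅒ = -529/210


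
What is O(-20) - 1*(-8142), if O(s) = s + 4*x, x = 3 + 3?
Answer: 8146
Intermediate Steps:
x = 6
O(s) = 24 + s (O(s) = s + 4*6 = s + 24 = 24 + s)
O(-20) - 1*(-8142) = (24 - 20) - 1*(-8142) = 4 + 8142 = 8146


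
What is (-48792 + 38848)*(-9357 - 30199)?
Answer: 393344864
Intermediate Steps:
(-48792 + 38848)*(-9357 - 30199) = -9944*(-39556) = 393344864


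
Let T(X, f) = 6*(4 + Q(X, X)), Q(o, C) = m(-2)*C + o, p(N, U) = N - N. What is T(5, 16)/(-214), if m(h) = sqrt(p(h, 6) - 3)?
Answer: -27/107 - 15*I*sqrt(3)/107 ≈ -0.25234 - 0.24281*I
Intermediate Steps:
p(N, U) = 0
m(h) = I*sqrt(3) (m(h) = sqrt(0 - 3) = sqrt(-3) = I*sqrt(3))
Q(o, C) = o + I*C*sqrt(3) (Q(o, C) = (I*sqrt(3))*C + o = I*C*sqrt(3) + o = o + I*C*sqrt(3))
T(X, f) = 24 + 6*X + 6*I*X*sqrt(3) (T(X, f) = 6*(4 + (X + I*X*sqrt(3))) = 6*(4 + X + I*X*sqrt(3)) = 24 + 6*X + 6*I*X*sqrt(3))
T(5, 16)/(-214) = (24 + 6*5 + 6*I*5*sqrt(3))/(-214) = (24 + 30 + 30*I*sqrt(3))*(-1/214) = (54 + 30*I*sqrt(3))*(-1/214) = -27/107 - 15*I*sqrt(3)/107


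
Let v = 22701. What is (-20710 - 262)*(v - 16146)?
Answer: -137471460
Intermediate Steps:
(-20710 - 262)*(v - 16146) = (-20710 - 262)*(22701 - 16146) = -20972*6555 = -137471460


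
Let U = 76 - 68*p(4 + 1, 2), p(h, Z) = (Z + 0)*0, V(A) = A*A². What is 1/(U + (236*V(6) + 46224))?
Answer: 1/97276 ≈ 1.0280e-5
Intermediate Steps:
V(A) = A³
p(h, Z) = 0 (p(h, Z) = Z*0 = 0)
U = 76 (U = 76 - 68*0 = 76 + 0 = 76)
1/(U + (236*V(6) + 46224)) = 1/(76 + (236*6³ + 46224)) = 1/(76 + (236*216 + 46224)) = 1/(76 + (50976 + 46224)) = 1/(76 + 97200) = 1/97276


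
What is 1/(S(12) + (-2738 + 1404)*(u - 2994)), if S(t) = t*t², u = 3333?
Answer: -1/450498 ≈ -2.2198e-6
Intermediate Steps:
S(t) = t³
1/(S(12) + (-2738 + 1404)*(u - 2994)) = 1/(12³ + (-2738 + 1404)*(3333 - 2994)) = 1/(1728 - 1334*339) = 1/(1728 - 452226) = 1/(-450498) = -1/450498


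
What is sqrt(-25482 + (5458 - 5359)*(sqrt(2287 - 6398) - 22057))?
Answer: sqrt(-2209125 + 99*I*sqrt(4111)) ≈ 2.135 + 1486.3*I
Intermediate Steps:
sqrt(-25482 + (5458 - 5359)*(sqrt(2287 - 6398) - 22057)) = sqrt(-25482 + 99*(sqrt(-4111) - 22057)) = sqrt(-25482 + 99*(I*sqrt(4111) - 22057)) = sqrt(-25482 + 99*(-22057 + I*sqrt(4111))) = sqrt(-25482 + (-2183643 + 99*I*sqrt(4111))) = sqrt(-2209125 + 99*I*sqrt(4111))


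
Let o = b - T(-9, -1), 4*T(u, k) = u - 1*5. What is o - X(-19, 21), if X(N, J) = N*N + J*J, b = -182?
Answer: -1961/2 ≈ -980.50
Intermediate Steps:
T(u, k) = -5/4 + u/4 (T(u, k) = (u - 1*5)/4 = (u - 5)/4 = (-5 + u)/4 = -5/4 + u/4)
X(N, J) = J² + N² (X(N, J) = N² + J² = J² + N²)
o = -357/2 (o = -182 - (-5/4 + (¼)*(-9)) = -182 - (-5/4 - 9/4) = -182 - 1*(-7/2) = -182 + 7/2 = -357/2 ≈ -178.50)
o - X(-19, 21) = -357/2 - (21² + (-19)²) = -357/2 - (441 + 361) = -357/2 - 1*802 = -357/2 - 802 = -1961/2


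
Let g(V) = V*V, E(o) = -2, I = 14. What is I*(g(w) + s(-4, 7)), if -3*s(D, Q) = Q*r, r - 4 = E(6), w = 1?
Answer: -154/3 ≈ -51.333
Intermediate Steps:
r = 2 (r = 4 - 2 = 2)
s(D, Q) = -2*Q/3 (s(D, Q) = -Q*2/3 = -2*Q/3)
g(V) = V²
I*(g(w) + s(-4, 7)) = 14*(1² - ⅔*7) = 14*(1 - 14/3) = 14*(-11/3) = -154/3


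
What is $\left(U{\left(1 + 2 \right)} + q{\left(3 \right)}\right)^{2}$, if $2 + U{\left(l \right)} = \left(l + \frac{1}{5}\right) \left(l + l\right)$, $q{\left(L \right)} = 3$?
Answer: $\frac{10201}{25} \approx 408.04$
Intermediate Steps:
$U{\left(l \right)} = -2 + 2 l \left(\frac{1}{5} + l\right)$ ($U{\left(l \right)} = -2 + \left(l + \frac{1}{5}\right) \left(l + l\right) = -2 + \left(l + \frac{1}{5}\right) 2 l = -2 + \left(\frac{1}{5} + l\right) 2 l = -2 + 2 l \left(\frac{1}{5} + l\right)$)
$\left(U{\left(1 + 2 \right)} + q{\left(3 \right)}\right)^{2} = \left(\left(-2 + 2 \left(1 + 2\right)^{2} + \frac{2 \left(1 + 2\right)}{5}\right) + 3\right)^{2} = \left(\left(-2 + 2 \cdot 3^{2} + \frac{2}{5} \cdot 3\right) + 3\right)^{2} = \left(\left(-2 + 2 \cdot 9 + \frac{6}{5}\right) + 3\right)^{2} = \left(\left(-2 + 18 + \frac{6}{5}\right) + 3\right)^{2} = \left(\frac{86}{5} + 3\right)^{2} = \left(\frac{101}{5}\right)^{2} = \frac{10201}{25}$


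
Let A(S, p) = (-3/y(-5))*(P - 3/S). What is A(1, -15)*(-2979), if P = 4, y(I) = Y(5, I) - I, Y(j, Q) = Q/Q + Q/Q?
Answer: 8937/7 ≈ 1276.7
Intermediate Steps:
Y(j, Q) = 2 (Y(j, Q) = 1 + 1 = 2)
y(I) = 2 - I
A(S, p) = -12/7 + 9/(7*S) (A(S, p) = (-3/(2 - 1*(-5)))*(4 - 3/S) = (-3/(2 + 5))*(4 - 3/S) = (-3/7)*(4 - 3/S) = (-3*1/7)*(4 - 3/S) = -3*(4 - 3/S)/7 = -12/7 + 9/(7*S))
A(1, -15)*(-2979) = ((3/7)*(3 - 4*1)/1)*(-2979) = ((3/7)*1*(3 - 4))*(-2979) = ((3/7)*1*(-1))*(-2979) = -3/7*(-2979) = 8937/7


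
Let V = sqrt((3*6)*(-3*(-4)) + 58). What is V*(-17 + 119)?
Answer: 102*sqrt(274) ≈ 1688.4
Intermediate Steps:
V = sqrt(274) (V = sqrt(18*12 + 58) = sqrt(216 + 58) = sqrt(274) ≈ 16.553)
V*(-17 + 119) = sqrt(274)*(-17 + 119) = sqrt(274)*102 = 102*sqrt(274)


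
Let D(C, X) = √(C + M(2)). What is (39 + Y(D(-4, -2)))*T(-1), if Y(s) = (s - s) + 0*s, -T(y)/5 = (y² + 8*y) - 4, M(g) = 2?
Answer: 2145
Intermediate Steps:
T(y) = 20 - 40*y - 5*y² (T(y) = -5*((y² + 8*y) - 4) = -5*(-4 + y² + 8*y) = 20 - 40*y - 5*y²)
D(C, X) = √(2 + C) (D(C, X) = √(C + 2) = √(2 + C))
Y(s) = 0 (Y(s) = 0 + 0 = 0)
(39 + Y(D(-4, -2)))*T(-1) = (39 + 0)*(20 - 40*(-1) - 5*(-1)²) = 39*(20 + 40 - 5*1) = 39*(20 + 40 - 5) = 39*55 = 2145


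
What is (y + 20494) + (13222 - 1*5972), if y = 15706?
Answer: 43450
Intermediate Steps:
(y + 20494) + (13222 - 1*5972) = (15706 + 20494) + (13222 - 1*5972) = 36200 + (13222 - 5972) = 36200 + 7250 = 43450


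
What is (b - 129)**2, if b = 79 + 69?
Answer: 361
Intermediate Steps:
b = 148
(b - 129)**2 = (148 - 129)**2 = 19**2 = 361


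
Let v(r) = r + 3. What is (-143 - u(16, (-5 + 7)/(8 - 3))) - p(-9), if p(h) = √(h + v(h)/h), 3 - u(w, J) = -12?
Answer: -158 - 5*I*√3/3 ≈ -158.0 - 2.8868*I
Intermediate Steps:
v(r) = 3 + r
u(w, J) = 15 (u(w, J) = 3 - 1*(-12) = 3 + 12 = 15)
p(h) = √(h + (3 + h)/h)
(-143 - u(16, (-5 + 7)/(8 - 3))) - p(-9) = (-143 - 1*15) - √(1 - 9 + 3/(-9)) = (-143 - 15) - √(1 - 9 + 3*(-⅑)) = -158 - √(1 - 9 - ⅓) = -158 - √(-25/3) = -158 - 5*I*√3/3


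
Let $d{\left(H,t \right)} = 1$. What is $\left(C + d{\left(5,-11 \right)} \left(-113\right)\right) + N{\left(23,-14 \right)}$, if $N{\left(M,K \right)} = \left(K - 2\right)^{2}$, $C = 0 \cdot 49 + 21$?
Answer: $164$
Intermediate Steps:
$C = 21$ ($C = 0 + 21 = 21$)
$N{\left(M,K \right)} = \left(-2 + K\right)^{2}$
$\left(C + d{\left(5,-11 \right)} \left(-113\right)\right) + N{\left(23,-14 \right)} = \left(21 + 1 \left(-113\right)\right) + \left(-2 - 14\right)^{2} = \left(21 - 113\right) + \left(-16\right)^{2} = -92 + 256 = 164$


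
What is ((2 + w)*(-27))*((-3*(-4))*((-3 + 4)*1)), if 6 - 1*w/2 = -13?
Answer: -12960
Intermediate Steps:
w = 38 (w = 12 - 2*(-13) = 12 + 26 = 38)
((2 + w)*(-27))*((-3*(-4))*((-3 + 4)*1)) = ((2 + 38)*(-27))*((-3*(-4))*((-3 + 4)*1)) = (40*(-27))*(12*(1*1)) = -12960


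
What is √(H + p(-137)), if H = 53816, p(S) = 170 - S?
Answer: √54123 ≈ 232.64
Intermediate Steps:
√(H + p(-137)) = √(53816 + (170 - 1*(-137))) = √(53816 + (170 + 137)) = √(53816 + 307) = √54123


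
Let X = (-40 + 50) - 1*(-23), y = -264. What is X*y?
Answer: -8712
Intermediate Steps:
X = 33 (X = 10 + 23 = 33)
X*y = 33*(-264) = -8712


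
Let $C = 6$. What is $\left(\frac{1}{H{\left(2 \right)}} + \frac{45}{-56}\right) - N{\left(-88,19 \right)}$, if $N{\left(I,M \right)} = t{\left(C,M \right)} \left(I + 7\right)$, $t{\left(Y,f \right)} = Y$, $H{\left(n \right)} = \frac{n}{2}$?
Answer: $\frac{27227}{56} \approx 486.2$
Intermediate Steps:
$H{\left(n \right)} = \frac{n}{2}$ ($H{\left(n \right)} = n \frac{1}{2} = \frac{n}{2}$)
$N{\left(I,M \right)} = 42 + 6 I$ ($N{\left(I,M \right)} = 6 \left(I + 7\right) = 6 \left(7 + I\right) = 42 + 6 I$)
$\left(\frac{1}{H{\left(2 \right)}} + \frac{45}{-56}\right) - N{\left(-88,19 \right)} = \left(\frac{1}{\frac{1}{2} \cdot 2} + \frac{45}{-56}\right) - \left(42 + 6 \left(-88\right)\right) = \left(1^{-1} + 45 \left(- \frac{1}{56}\right)\right) - \left(42 - 528\right) = \left(1 - \frac{45}{56}\right) - -486 = \frac{11}{56} + 486 = \frac{27227}{56}$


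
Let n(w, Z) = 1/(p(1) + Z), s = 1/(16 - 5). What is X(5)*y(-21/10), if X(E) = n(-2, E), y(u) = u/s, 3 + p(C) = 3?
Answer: -231/50 ≈ -4.6200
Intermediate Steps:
p(C) = 0 (p(C) = -3 + 3 = 0)
s = 1/11 ≈ 0.090909
y(u) = 11*u (y(u) = u/(1/11) = u*11 = 11*u)
n(w, Z) = 1/Z (n(w, Z) = 1/(0 + Z) = 1/Z)
X(E) = 1/E
X(5)*y(-21/10) = (11*(-21/10))/5 = (1/5)*(-231/10) = -231/50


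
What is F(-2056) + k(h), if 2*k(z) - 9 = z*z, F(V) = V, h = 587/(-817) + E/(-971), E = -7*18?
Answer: -1290973735459211/629335996249 ≈ -2051.3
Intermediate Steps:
E = -126
h = -467035/793307 (h = 587/(-817) - 126/(-971) = 587*(-1/817) - 126*(-1/971) = -587/817 + 126/971 = -467035/793307 ≈ -0.58872)
k(z) = 9/2 + z**2/2 (k(z) = 9/2 + (z*z)/2 = 9/2 + z**2/2)
F(-2056) + k(h) = -2056 + (9/2 + (-467035/793307)**2/2) = -2056 + (9/2 + (1/2)*(218121691225/629335996249)) = -2056 + (9/2 + 218121691225/1258671992498) = -2056 + 2941072828733/629335996249 = -1290973735459211/629335996249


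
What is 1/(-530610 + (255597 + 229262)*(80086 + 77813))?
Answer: 1/76558220631 ≈ 1.3062e-11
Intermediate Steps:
1/(-530610 + (255597 + 229262)*(80086 + 77813)) = 1/(-530610 + 484859*157899) = 1/(-530610 + 76558751241) = 1/76558220631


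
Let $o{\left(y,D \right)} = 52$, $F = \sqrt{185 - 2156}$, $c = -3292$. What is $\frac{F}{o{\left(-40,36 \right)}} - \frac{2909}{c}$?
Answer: $\frac{2909}{3292} + \frac{3 i \sqrt{219}}{52} \approx 0.88366 + 0.85377 i$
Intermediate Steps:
$F = 3 i \sqrt{219}$ ($F = \sqrt{-1971} = 3 i \sqrt{219} \approx 44.396 i$)
$\frac{F}{o{\left(-40,36 \right)}} - \frac{2909}{c} = \frac{3 i \sqrt{219}}{52} - \frac{2909}{-3292} = 3 i \sqrt{219} \cdot \frac{1}{52} - - \frac{2909}{3292} = \frac{3 i \sqrt{219}}{52} + \frac{2909}{3292} = \frac{2909}{3292} + \frac{3 i \sqrt{219}}{52}$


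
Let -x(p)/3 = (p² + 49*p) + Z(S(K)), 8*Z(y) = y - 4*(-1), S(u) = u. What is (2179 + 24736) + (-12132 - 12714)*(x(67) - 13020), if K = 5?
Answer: 3611660105/4 ≈ 9.0292e+8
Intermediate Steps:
Z(y) = ½ + y/8 (Z(y) = (y - 4*(-1))/8 = (y + 4)/8 = (4 + y)/8 = ½ + y/8)
x(p) = -27/8 - 147*p - 3*p² (x(p) = -3*((p² + 49*p) + (½ + (⅛)*5)) = -3*((p² + 49*p) + (½ + 5/8)) = -3*((p² + 49*p) + 9/8) = -3*(9/8 + p² + 49*p) = -27/8 - 147*p - 3*p²)
(2179 + 24736) + (-12132 - 12714)*(x(67) - 13020) = (2179 + 24736) + (-12132 - 12714)*((-27/8 - 147*67 - 3*67²) - 13020) = 26915 - 24846*((-27/8 - 9849 - 3*4489) - 13020) = 26915 - 24846*((-27/8 - 9849 - 13467) - 13020) = 26915 - 24846*(-186555/8 - 13020) = 26915 - 24846*(-290715/8) = 26915 + 3611552445/4 = 3611660105/4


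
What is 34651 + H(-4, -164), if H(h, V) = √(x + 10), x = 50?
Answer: 34651 + 2*√15 ≈ 34659.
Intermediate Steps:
H(h, V) = 2*√15 (H(h, V) = √(50 + 10) = √60 = 2*√15)
34651 + H(-4, -164) = 34651 + 2*√15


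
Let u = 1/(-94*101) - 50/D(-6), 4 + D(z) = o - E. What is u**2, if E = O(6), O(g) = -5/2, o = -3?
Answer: 901343270881/7301018916 ≈ 123.45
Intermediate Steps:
O(g) = -5/2 (O(g) = -5*1/2 = -5/2)
E = -5/2 ≈ -2.5000
D(z) = -9/2 (D(z) = -4 + (-3 - 1*(-5/2)) = -4 + (-3 + 5/2) = -4 - 1/2 = -9/2)
u = 949391/85446 (u = 1/(-94*101) - 50/(-9/2) = -1/94*1/101 - 50*(-2/9) = -1/9494 + 100/9 = 949391/85446 ≈ 11.111)
u**2 = (949391/85446)**2 = 901343270881/7301018916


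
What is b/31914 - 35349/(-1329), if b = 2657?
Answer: 377219713/14137902 ≈ 26.681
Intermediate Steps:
b/31914 - 35349/(-1329) = 2657/31914 - 35349/(-1329) = 2657*(1/31914) - 35349*(-1/1329) = 2657/31914 + 11783/443 = 377219713/14137902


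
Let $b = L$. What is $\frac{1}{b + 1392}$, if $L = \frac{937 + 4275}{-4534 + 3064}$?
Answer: $\frac{735}{1020514} \approx 0.00072023$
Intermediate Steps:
$L = - \frac{2606}{735}$ ($L = \frac{5212}{-1470} = 5212 \left(- \frac{1}{1470}\right) = - \frac{2606}{735} \approx -3.5456$)
$b = - \frac{2606}{735} \approx -3.5456$
$\frac{1}{b + 1392} = \frac{1}{- \frac{2606}{735} + 1392} = \frac{1}{\frac{1020514}{735}} = \frac{735}{1020514}$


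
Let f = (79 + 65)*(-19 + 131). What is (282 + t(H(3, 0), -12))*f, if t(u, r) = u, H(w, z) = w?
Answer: 4596480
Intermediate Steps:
f = 16128 (f = 144*112 = 16128)
(282 + t(H(3, 0), -12))*f = (282 + 3)*16128 = 285*16128 = 4596480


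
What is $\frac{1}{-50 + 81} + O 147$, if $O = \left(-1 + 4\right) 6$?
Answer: $\frac{82027}{31} \approx 2646.0$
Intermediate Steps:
$O = 18$ ($O = 3 \cdot 6 = 18$)
$\frac{1}{-50 + 81} + O 147 = \frac{1}{-50 + 81} + 18 \cdot 147 = \frac{1}{31} + 2646 = \frac{82027}{31}$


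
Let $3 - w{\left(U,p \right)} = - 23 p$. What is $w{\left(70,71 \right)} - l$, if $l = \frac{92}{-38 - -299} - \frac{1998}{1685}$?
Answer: $\frac{719854718}{439785} \approx 1636.8$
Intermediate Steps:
$l = - \frac{366458}{439785}$ ($l = \frac{92}{-38 + 299} - \frac{1998}{1685} = \frac{92}{261} - \frac{1998}{1685} = - \frac{366458}{439785} \approx -0.83327$)
$w{\left(U,p \right)} = 3 + 23 p$ ($w{\left(U,p \right)} = 3 - - 23 p = 3 + 23 p$)
$w{\left(70,71 \right)} - l = \left(3 + 23 \cdot 71\right) - - \frac{366458}{439785} = \left(3 + 1633\right) + \frac{366458}{439785} = 1636 + \frac{366458}{439785} = \frac{719854718}{439785}$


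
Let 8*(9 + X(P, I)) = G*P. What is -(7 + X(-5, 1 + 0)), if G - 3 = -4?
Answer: 11/8 ≈ 1.3750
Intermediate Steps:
G = -1 (G = 3 - 4 = -1)
X(P, I) = -9 - P/8 (X(P, I) = -9 + (-P)/8 = -9 - P/8)
-(7 + X(-5, 1 + 0)) = -(7 + (-9 - ⅛*(-5))) = -(7 + (-9 + 5/8)) = -(7 - 67/8) = -1*(-11/8) = 11/8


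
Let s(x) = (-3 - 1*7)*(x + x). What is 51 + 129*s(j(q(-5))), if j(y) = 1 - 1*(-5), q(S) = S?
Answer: -15429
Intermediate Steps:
j(y) = 6 (j(y) = 1 + 5 = 6)
s(x) = -20*x (s(x) = (-3 - 7)*(2*x) = -20*x)
51 + 129*s(j(q(-5))) = 51 + 129*(-20*6) = 51 + 129*(-120) = 51 - 15480 = -15429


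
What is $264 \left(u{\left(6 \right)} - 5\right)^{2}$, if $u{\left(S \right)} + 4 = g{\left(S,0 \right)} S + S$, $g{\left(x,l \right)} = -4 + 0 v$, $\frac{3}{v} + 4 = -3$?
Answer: $192456$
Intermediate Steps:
$v = - \frac{3}{7}$ ($v = \frac{3}{-4 - 3} = \frac{3}{-7} = 3 \left(- \frac{1}{7}\right) = - \frac{3}{7} \approx -0.42857$)
$g{\left(x,l \right)} = -4$ ($g{\left(x,l \right)} = -4 + 0 \left(- \frac{3}{7}\right) = -4 + 0 = -4$)
$u{\left(S \right)} = -4 - 3 S$ ($u{\left(S \right)} = -4 + \left(- 4 S + S\right) = -4 - 3 S$)
$264 \left(u{\left(6 \right)} - 5\right)^{2} = 264 \left(\left(-4 - 18\right) - 5\right)^{2} = 264 \left(-22 - 5\right)^{2} = 264 \left(-27\right)^{2} = 264 \cdot 729 = 192456$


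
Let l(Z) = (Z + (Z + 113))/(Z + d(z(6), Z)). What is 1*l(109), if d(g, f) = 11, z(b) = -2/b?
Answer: 331/120 ≈ 2.7583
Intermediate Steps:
l(Z) = (113 + 2*Z)/(11 + Z) (l(Z) = (Z + (Z + 113))/(Z + 11) = (Z + (113 + Z))/(11 + Z) = (113 + 2*Z)/(11 + Z))
1*l(109) = 1*((113 + 2*109)/(11 + 109)) = 1*((113 + 218)/120) = 1*((1/120)*331) = 1*(331/120) = 331/120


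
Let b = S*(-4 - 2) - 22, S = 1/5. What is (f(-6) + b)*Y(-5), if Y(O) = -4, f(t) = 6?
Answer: 344/5 ≈ 68.800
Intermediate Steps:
S = ⅕ ≈ 0.20000
b = -116/5 (b = (-4 - 2)/5 - 22 = (⅕)*(-6) - 22 = -6/5 - 22 = -116/5 ≈ -23.200)
(f(-6) + b)*Y(-5) = (6 - 116/5)*(-4) = -86/5*(-4) = 344/5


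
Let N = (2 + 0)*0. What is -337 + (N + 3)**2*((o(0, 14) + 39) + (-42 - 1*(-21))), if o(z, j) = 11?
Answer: -76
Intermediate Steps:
N = 0 (N = 2*0 = 0)
-337 + (N + 3)**2*((o(0, 14) + 39) + (-42 - 1*(-21))) = -337 + (0 + 3)**2*((11 + 39) + (-42 - 1*(-21))) = -337 + 3**2*(50 + (-42 + 21)) = -337 + 9*(50 - 21) = -337 + 9*29 = -337 + 261 = -76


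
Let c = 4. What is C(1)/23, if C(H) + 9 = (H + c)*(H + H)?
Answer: 1/23 ≈ 0.043478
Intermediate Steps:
C(H) = -9 + 2*H*(4 + H) (C(H) = -9 + (H + 4)*(H + H) = -9 + (4 + H)*(2*H) = -9 + 2*H*(4 + H))
C(1)/23 = (-9 + 2*1² + 8*1)/23 = (-9 + 2*1 + 8)*(1/23) = (-9 + 2 + 8)*(1/23) = 1*(1/23) = 1/23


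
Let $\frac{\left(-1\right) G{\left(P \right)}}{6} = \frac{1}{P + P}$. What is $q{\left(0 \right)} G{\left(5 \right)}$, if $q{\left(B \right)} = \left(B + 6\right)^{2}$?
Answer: $- \frac{108}{5} \approx -21.6$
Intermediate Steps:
$q{\left(B \right)} = \left(6 + B\right)^{2}$
$G{\left(P \right)} = - \frac{3}{P}$ ($G{\left(P \right)} = - \frac{6}{P + P} = - \frac{6}{2 P} = - 6 \frac{1}{2 P} = - \frac{3}{P}$)
$q{\left(0 \right)} G{\left(5 \right)} = \left(6 + 0\right)^{2} \left(- \frac{3}{5}\right) = 6^{2} \left(\left(-3\right) \frac{1}{5}\right) = 36 \left(- \frac{3}{5}\right) = - \frac{108}{5}$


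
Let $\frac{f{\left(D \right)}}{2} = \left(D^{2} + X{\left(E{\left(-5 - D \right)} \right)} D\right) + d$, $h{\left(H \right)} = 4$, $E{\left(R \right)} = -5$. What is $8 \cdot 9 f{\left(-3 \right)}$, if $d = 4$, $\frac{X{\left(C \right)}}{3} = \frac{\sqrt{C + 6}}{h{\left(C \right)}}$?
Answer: $1548$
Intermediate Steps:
$X{\left(C \right)} = \frac{3 \sqrt{6 + C}}{4}$ ($X{\left(C \right)} = 3 \frac{\sqrt{C + 6}}{4} = 3 \sqrt{6 + C} \frac{1}{4} = 3 \frac{\sqrt{6 + C}}{4} = \frac{3 \sqrt{6 + C}}{4}$)
$f{\left(D \right)} = 8 + 2 D^{2} + \frac{3 D}{2}$ ($f{\left(D \right)} = 2 \left(\left(D^{2} + \frac{3 \sqrt{6 - 5}}{4} D\right) + 4\right) = 2 \left(\left(D^{2} + \frac{3 \sqrt{1}}{4} D\right) + 4\right) = 2 \left(\left(D^{2} + \frac{3}{4} \cdot 1 D\right) + 4\right) = 2 \left(\left(D^{2} + \frac{3 D}{4}\right) + 4\right) = 2 \left(4 + D^{2} + \frac{3 D}{4}\right) = 8 + 2 D^{2} + \frac{3 D}{2}$)
$8 \cdot 9 f{\left(-3 \right)} = 8 \cdot 9 \left(8 + 2 \left(-3\right)^{2} + \frac{3}{2} \left(-3\right)\right) = 72 \left(8 + 2 \cdot 9 - \frac{9}{2}\right) = 72 \left(8 + 18 - \frac{9}{2}\right) = 72 \cdot \frac{43}{2} = 1548$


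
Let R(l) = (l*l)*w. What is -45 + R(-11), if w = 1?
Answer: 76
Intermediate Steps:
R(l) = l**2 (R(l) = (l*l)*1 = l**2*1 = l**2)
-45 + R(-11) = -45 + (-11)**2 = -45 + 121 = 76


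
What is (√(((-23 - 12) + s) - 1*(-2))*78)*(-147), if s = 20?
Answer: -11466*I*√13 ≈ -41341.0*I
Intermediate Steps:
(√(((-23 - 12) + s) - 1*(-2))*78)*(-147) = (√(((-23 - 12) + 20) - 1*(-2))*78)*(-147) = (√((-35 + 20) + 2)*78)*(-147) = (√(-15 + 2)*78)*(-147) = (√(-13)*78)*(-147) = ((I*√13)*78)*(-147) = (78*I*√13)*(-147) = -11466*I*√13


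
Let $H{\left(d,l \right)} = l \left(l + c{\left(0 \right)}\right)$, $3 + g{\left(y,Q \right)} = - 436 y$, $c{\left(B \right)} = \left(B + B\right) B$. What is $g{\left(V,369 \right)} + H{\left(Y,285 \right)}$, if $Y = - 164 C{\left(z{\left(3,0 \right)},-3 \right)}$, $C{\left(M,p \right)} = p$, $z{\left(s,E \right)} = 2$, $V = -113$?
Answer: $130490$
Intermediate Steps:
$c{\left(B \right)} = 2 B^{2}$ ($c{\left(B \right)} = 2 B B = 2 B^{2}$)
$g{\left(y,Q \right)} = -3 - 436 y$
$Y = 492$ ($Y = \left(-164\right) \left(-3\right) = 492$)
$H{\left(d,l \right)} = l^{2}$ ($H{\left(d,l \right)} = l \left(l + 2 \cdot 0^{2}\right) = l \left(l + 2 \cdot 0\right) = l \left(l + 0\right) = l l = l^{2}$)
$g{\left(V,369 \right)} + H{\left(Y,285 \right)} = \left(-3 - -49268\right) + 285^{2} = \left(-3 + 49268\right) + 81225 = 49265 + 81225 = 130490$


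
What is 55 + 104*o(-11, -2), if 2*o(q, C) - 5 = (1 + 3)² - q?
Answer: 1719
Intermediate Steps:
o(q, C) = 21/2 - q/2 (o(q, C) = 5/2 + ((1 + 3)² - q)/2 = 5/2 + (4² - q)/2 = 5/2 + (16 - q)/2 = 5/2 + (8 - q/2) = 21/2 - q/2)
55 + 104*o(-11, -2) = 55 + 104*(21/2 - ½*(-11)) = 55 + 104*(21/2 + 11/2) = 55 + 104*16 = 55 + 1664 = 1719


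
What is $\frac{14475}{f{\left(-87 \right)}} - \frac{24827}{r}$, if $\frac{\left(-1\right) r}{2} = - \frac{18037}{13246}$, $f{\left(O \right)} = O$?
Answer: $- \frac{4855475934}{523073} \approx -9282.6$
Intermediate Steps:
$r = \frac{18037}{6623}$ ($r = - 2 \left(- \frac{18037}{13246}\right) = - 2 \left(\left(-18037\right) \frac{1}{13246}\right) = \left(-2\right) \left(- \frac{18037}{13246}\right) = \frac{18037}{6623} \approx 2.7234$)
$\frac{14475}{f{\left(-87 \right)}} - \frac{24827}{r} = \frac{14475}{-87} - \frac{24827}{\frac{18037}{6623}} = 14475 \left(- \frac{1}{87}\right) - \frac{164429221}{18037} = - \frac{4825}{29} - \frac{164429221}{18037} = - \frac{4855475934}{523073}$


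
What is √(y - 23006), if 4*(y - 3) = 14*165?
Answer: I*√89702/2 ≈ 149.75*I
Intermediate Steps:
y = 1161/2 (y = 3 + (14*165)/4 = 3 + (¼)*2310 = 3 + 1155/2 = 1161/2 ≈ 580.50)
√(y - 23006) = √(1161/2 - 23006) = √(-44851/2) = I*√89702/2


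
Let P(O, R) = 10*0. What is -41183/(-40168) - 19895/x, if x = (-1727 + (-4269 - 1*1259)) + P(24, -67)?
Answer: 219585005/58283768 ≈ 3.7675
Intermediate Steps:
P(O, R) = 0
x = -7255 (x = (-1727 + (-4269 - 1*1259)) + 0 = (-1727 + (-4269 - 1259)) + 0 = (-1727 - 5528) + 0 = -7255 + 0 = -7255)
-41183/(-40168) - 19895/x = -41183/(-40168) - 19895/(-7255) = -41183*(-1/40168) - 19895*(-1/7255) = 41183/40168 + 3979/1451 = 219585005/58283768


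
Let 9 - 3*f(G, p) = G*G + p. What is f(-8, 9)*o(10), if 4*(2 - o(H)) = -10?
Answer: -96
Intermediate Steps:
o(H) = 9/2 (o(H) = 2 - ¼*(-10) = 2 + 5/2 = 9/2)
f(G, p) = 3 - p/3 - G²/3 (f(G, p) = 3 - (G*G + p)/3 = 3 - (G² + p)/3 = 3 - (p + G²)/3 = 3 + (-p/3 - G²/3) = 3 - p/3 - G²/3)
f(-8, 9)*o(10) = (3 - ⅓*9 - ⅓*(-8)²)*(9/2) = (3 - 3 - ⅓*64)*(9/2) = (3 - 3 - 64/3)*(9/2) = -64/3*9/2 = -96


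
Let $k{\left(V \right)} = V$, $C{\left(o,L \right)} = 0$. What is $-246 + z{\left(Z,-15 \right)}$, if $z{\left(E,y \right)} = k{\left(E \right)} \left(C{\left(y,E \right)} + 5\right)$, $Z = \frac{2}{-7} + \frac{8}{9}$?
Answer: $- \frac{15308}{63} \approx -242.98$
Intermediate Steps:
$Z = \frac{38}{63}$ ($Z = 2 \left(- \frac{1}{7}\right) + 8 \cdot \frac{1}{9} = - \frac{2}{7} + \frac{8}{9} = \frac{38}{63} \approx 0.60317$)
$z{\left(E,y \right)} = 5 E$ ($z{\left(E,y \right)} = E \left(0 + 5\right) = E 5 = 5 E$)
$-246 + z{\left(Z,-15 \right)} = -246 + 5 \cdot \frac{38}{63} = -246 + \frac{190}{63} = - \frac{15308}{63}$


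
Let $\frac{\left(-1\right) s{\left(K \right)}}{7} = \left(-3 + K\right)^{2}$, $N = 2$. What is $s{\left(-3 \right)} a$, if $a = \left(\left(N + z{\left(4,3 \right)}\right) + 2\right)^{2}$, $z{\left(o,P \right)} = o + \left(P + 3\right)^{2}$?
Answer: $-487872$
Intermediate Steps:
$z{\left(o,P \right)} = o + \left(3 + P\right)^{2}$
$s{\left(K \right)} = - 7 \left(-3 + K\right)^{2}$
$a = 1936$ ($a = \left(\left(2 + \left(4 + \left(3 + 3\right)^{2}\right)\right) + 2\right)^{2} = \left(\left(2 + \left(4 + 6^{2}\right)\right) + 2\right)^{2} = \left(\left(2 + \left(4 + 36\right)\right) + 2\right)^{2} = \left(\left(2 + 40\right) + 2\right)^{2} = \left(42 + 2\right)^{2} = 44^{2} = 1936$)
$s{\left(-3 \right)} a = - 7 \left(-3 - 3\right)^{2} \cdot 1936 = - 7 \left(-6\right)^{2} \cdot 1936 = \left(-7\right) 36 \cdot 1936 = \left(-252\right) 1936 = -487872$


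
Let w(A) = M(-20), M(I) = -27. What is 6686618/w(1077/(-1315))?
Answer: -6686618/27 ≈ -2.4765e+5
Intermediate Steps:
w(A) = -27
6686618/w(1077/(-1315)) = 6686618/(-27) = 6686618*(-1/27) = -6686618/27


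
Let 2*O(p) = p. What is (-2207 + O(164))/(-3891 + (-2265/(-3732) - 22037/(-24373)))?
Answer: 64430025500/117929351049 ≈ 0.54634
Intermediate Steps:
O(p) = p/2
(-2207 + O(164))/(-3891 + (-2265/(-3732) - 22037/(-24373))) = (-2207 + (1/2)*164)/(-3891 + (-2265/(-3732) - 22037/(-24373))) = (-2207 + 82)/(-3891 + (-2265*(-1/3732) - 22037*(-1/24373))) = -2125/(-3891 + (755/1244 + 22037/24373)) = -2125/(-3891 + 45815643/30320012) = -2125/(-117929351049/30320012) = -2125*(-30320012/117929351049) = 64430025500/117929351049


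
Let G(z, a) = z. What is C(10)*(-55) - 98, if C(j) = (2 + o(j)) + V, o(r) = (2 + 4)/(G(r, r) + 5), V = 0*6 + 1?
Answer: -285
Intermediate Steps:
V = 1 (V = 0 + 1 = 1)
o(r) = 6/(5 + r) (o(r) = (2 + 4)/(r + 5) = 6/(5 + r))
C(j) = 3 + 6/(5 + j) (C(j) = (2 + 6/(5 + j)) + 1 = 3 + 6/(5 + j))
C(10)*(-55) - 98 = (3*(7 + 10)/(5 + 10))*(-55) - 98 = (3*17/15)*(-55) - 98 = (3*(1/15)*17)*(-55) - 98 = (17/5)*(-55) - 98 = -187 - 98 = -285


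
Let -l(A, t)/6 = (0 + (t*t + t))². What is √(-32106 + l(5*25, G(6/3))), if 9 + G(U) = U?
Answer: I*√42690 ≈ 206.62*I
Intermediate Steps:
G(U) = -9 + U
l(A, t) = -6*(t + t²)² (l(A, t) = -6*(0 + (t*t + t))² = -6*(0 + (t² + t))² = -6*(0 + (t + t²))² = -6*(t + t²)²)
√(-32106 + l(5*25, G(6/3))) = √(-32106 - 6*(-9 + 6/3)²*(1 + (-9 + 6/3))²) = √(-32106 - 6*(-9 + 6*(⅓))²*(1 + (-9 + 6*(⅓)))²) = √(-32106 - 6*(-9 + 2)²*(1 + (-9 + 2))²) = √(-32106 - 6*(-7)²*(1 - 7)²) = √(-32106 - 6*49*(-6)²) = √(-32106 - 6*49*36) = √(-32106 - 10584) = √(-42690) = I*√42690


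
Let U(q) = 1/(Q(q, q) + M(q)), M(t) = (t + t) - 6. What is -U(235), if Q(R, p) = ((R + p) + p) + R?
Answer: -1/1404 ≈ -0.00071225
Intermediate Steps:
M(t) = -6 + 2*t (M(t) = 2*t - 6 = -6 + 2*t)
Q(R, p) = 2*R + 2*p (Q(R, p) = (R + 2*p) + R = 2*R + 2*p)
U(q) = 1/(-6 + 6*q) (U(q) = 1/((2*q + 2*q) + (-6 + 2*q)) = 1/(4*q + (-6 + 2*q)) = 1/(-6 + 6*q))
-U(235) = -1/(6*(-1 + 235)) = -1/(6*234) = -1*1/1404 = -1/1404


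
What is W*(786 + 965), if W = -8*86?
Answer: -1204688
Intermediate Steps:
W = -688
W*(786 + 965) = -688*(786 + 965) = -688*1751 = -1204688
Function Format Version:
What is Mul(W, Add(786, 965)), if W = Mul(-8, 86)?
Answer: -1204688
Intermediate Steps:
W = -688
Mul(W, Add(786, 965)) = Mul(-688, Add(786, 965)) = Mul(-688, 1751) = -1204688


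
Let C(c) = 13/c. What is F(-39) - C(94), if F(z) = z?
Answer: -3679/94 ≈ -39.138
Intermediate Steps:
F(-39) - C(94) = -39 - 13/94 = -3679/94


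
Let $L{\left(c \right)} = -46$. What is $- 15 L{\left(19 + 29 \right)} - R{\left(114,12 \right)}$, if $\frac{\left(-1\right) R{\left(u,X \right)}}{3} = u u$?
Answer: $39678$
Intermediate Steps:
$R{\left(u,X \right)} = - 3 u^{2}$ ($R{\left(u,X \right)} = - 3 u u = - 3 u^{2}$)
$- 15 L{\left(19 + 29 \right)} - R{\left(114,12 \right)} = \left(-15\right) \left(-46\right) - - 3 \cdot 114^{2} = 690 - \left(-3\right) 12996 = 690 - -38988 = 690 + 38988 = 39678$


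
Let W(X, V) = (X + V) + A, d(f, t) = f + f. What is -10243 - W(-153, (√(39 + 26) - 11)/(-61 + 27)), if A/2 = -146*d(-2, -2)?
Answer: -382783/34 + √65/34 ≈ -11258.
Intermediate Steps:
d(f, t) = 2*f
A = 1168 (A = 2*(-292*(-2)) = 2*(-146*(-4)) = 2*584 = 1168)
W(X, V) = 1168 + V + X (W(X, V) = (X + V) + 1168 = (V + X) + 1168 = 1168 + V + X)
-10243 - W(-153, (√(39 + 26) - 11)/(-61 + 27)) = -10243 - (1168 + (√(39 + 26) - 11)/(-61 + 27) - 153) = -10243 - (1168 + (√65 - 11)/(-34) - 153) = -10243 - (1168 + (-11 + √65)*(-1/34) - 153) = -10243 - (1168 + (11/34 - √65/34) - 153) = -10243 - (34521/34 - √65/34) = -10243 + (-34521/34 + √65/34) = -382783/34 + √65/34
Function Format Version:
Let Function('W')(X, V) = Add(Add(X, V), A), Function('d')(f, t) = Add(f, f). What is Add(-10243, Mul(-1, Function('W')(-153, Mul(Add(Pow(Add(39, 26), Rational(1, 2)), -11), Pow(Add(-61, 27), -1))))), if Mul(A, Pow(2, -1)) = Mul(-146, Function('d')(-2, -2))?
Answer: Add(Rational(-382783, 34), Mul(Rational(1, 34), Pow(65, Rational(1, 2)))) ≈ -11258.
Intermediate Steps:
Function('d')(f, t) = Mul(2, f)
A = 1168 (A = Mul(2, Mul(-146, Mul(2, -2))) = Mul(2, Mul(-146, -4)) = Mul(2, 584) = 1168)
Function('W')(X, V) = Add(1168, V, X) (Function('W')(X, V) = Add(Add(X, V), 1168) = Add(Add(V, X), 1168) = Add(1168, V, X))
Add(-10243, Mul(-1, Function('W')(-153, Mul(Add(Pow(Add(39, 26), Rational(1, 2)), -11), Pow(Add(-61, 27), -1))))) = Add(-10243, Mul(-1, Add(1168, Mul(Add(Pow(Add(39, 26), Rational(1, 2)), -11), Pow(Add(-61, 27), -1)), -153))) = Add(-10243, Mul(-1, Add(1168, Mul(Add(Pow(65, Rational(1, 2)), -11), Pow(-34, -1)), -153))) = Add(-10243, Mul(-1, Add(1168, Mul(Add(-11, Pow(65, Rational(1, 2))), Rational(-1, 34)), -153))) = Add(-10243, Mul(-1, Add(1168, Add(Rational(11, 34), Mul(Rational(-1, 34), Pow(65, Rational(1, 2)))), -153))) = Add(-10243, Mul(-1, Add(Rational(34521, 34), Mul(Rational(-1, 34), Pow(65, Rational(1, 2)))))) = Add(-10243, Add(Rational(-34521, 34), Mul(Rational(1, 34), Pow(65, Rational(1, 2))))) = Add(Rational(-382783, 34), Mul(Rational(1, 34), Pow(65, Rational(1, 2))))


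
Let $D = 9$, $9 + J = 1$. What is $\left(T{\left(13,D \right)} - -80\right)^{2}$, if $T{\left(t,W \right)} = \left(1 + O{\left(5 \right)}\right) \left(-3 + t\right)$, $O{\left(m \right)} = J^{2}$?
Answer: $532900$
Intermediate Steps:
$J = -8$ ($J = -9 + 1 = -8$)
$O{\left(m \right)} = 64$ ($O{\left(m \right)} = \left(-8\right)^{2} = 64$)
$T{\left(t,W \right)} = -195 + 65 t$ ($T{\left(t,W \right)} = \left(1 + 64\right) \left(-3 + t\right) = 65 \left(-3 + t\right) = -195 + 65 t$)
$\left(T{\left(13,D \right)} - -80\right)^{2} = \left(\left(-195 + 65 \cdot 13\right) - -80\right)^{2} = \left(\left(-195 + 845\right) + 80\right)^{2} = \left(650 + 80\right)^{2} = 730^{2} = 532900$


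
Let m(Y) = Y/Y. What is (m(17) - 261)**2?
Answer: 67600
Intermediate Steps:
m(Y) = 1
(m(17) - 261)**2 = (1 - 261)**2 = (-260)**2 = 67600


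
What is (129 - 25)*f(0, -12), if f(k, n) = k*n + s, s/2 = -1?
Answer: -208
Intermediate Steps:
s = -2 (s = 2*(-1) = -2)
f(k, n) = -2 + k*n (f(k, n) = k*n - 2 = -2 + k*n)
(129 - 25)*f(0, -12) = (129 - 25)*(-2 + 0*(-12)) = 104*(-2 + 0) = 104*(-2) = -208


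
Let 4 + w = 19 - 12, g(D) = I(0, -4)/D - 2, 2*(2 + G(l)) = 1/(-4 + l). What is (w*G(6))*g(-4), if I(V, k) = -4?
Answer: 21/4 ≈ 5.2500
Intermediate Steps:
G(l) = -2 + 1/(2*(-4 + l))
g(D) = -2 - 4/D (g(D) = -4/D - 2 = -2 - 4/D)
w = 3 (w = -4 + (19 - 12) = -4 + 7 = 3)
(w*G(6))*g(-4) = (3*((17 - 4*6)/(2*(-4 + 6))))*(-2 - 4/(-4)) = (3*((½)*(17 - 24)/2))*(-2 - 4*(-¼)) = (3*((½)*(½)*(-7)))*(-2 + 1) = (3*(-7/4))*(-1) = -21/4*(-1) = 21/4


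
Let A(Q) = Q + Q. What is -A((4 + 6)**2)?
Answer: -200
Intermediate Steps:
A(Q) = 2*Q
-A((4 + 6)**2) = -2*(4 + 6)**2 = -2*10**2 = -2*100 = -1*200 = -200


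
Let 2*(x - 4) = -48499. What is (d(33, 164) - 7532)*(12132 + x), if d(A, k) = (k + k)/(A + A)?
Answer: 3008896492/33 ≈ 9.1179e+7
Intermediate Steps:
x = -48491/2 (x = 4 + (1/2)*(-48499) = 4 - 48499/2 = -48491/2 ≈ -24246.)
d(A, k) = k/A (d(A, k) = (2*k)/((2*A)) = (2*k)*(1/(2*A)) = k/A)
(d(33, 164) - 7532)*(12132 + x) = (164/33 - 7532)*(12132 - 48491/2) = (164*(1/33) - 7532)*(-24227/2) = (164/33 - 7532)*(-24227/2) = -248392/33*(-24227/2) = 3008896492/33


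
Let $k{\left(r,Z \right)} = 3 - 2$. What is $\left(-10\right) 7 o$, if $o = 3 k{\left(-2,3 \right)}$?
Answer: $-210$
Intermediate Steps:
$k{\left(r,Z \right)} = 1$ ($k{\left(r,Z \right)} = 3 - 2 = 1$)
$o = 3$ ($o = 3 \cdot 1 = 3$)
$\left(-10\right) 7 o = \left(-10\right) 7 \cdot 3 = \left(-70\right) 3 = -210$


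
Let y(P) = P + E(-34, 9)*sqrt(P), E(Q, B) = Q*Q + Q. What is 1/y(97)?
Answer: -1/1258787 + 1122*sqrt(97)/122102339 ≈ 8.9707e-5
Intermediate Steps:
E(Q, B) = Q + Q**2 (E(Q, B) = Q**2 + Q = Q + Q**2)
y(P) = P + 1122*sqrt(P) (y(P) = P + (-34*(1 - 34))*sqrt(P) = P + (-34*(-33))*sqrt(P) = P + 1122*sqrt(P))
1/y(97) = 1/(97 + 1122*sqrt(97))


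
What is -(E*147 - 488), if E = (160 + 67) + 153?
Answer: -55372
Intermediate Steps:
E = 380 (E = 227 + 153 = 380)
-(E*147 - 488) = -(380*147 - 488) = -(55860 - 488) = -1*55372 = -55372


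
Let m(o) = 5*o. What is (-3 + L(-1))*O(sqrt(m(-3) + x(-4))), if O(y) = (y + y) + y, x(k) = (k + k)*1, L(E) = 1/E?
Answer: -12*I*sqrt(23) ≈ -57.55*I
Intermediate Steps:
x(k) = 2*k (x(k) = (2*k)*1 = 2*k)
O(y) = 3*y (O(y) = 2*y + y = 3*y)
(-3 + L(-1))*O(sqrt(m(-3) + x(-4))) = (-3 + 1/(-1))*(3*sqrt(5*(-3) + 2*(-4))) = (-3 - 1)*(3*sqrt(-15 - 8)) = -12*sqrt(-23) = -12*I*sqrt(23)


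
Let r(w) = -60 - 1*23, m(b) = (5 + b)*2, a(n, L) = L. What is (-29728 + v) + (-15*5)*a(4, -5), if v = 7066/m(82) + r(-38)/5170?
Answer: -13184427481/449790 ≈ -29312.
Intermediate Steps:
m(b) = 10 + 2*b
r(w) = -83 (r(w) = -60 - 23 = -83)
v = 18258389/449790 (v = 7066/(10 + 2*82) - 83/5170 = 7066/(10 + 164) - 83*1/5170 = 7066/174 - 83/5170 = 7066*(1/174) - 83/5170 = 3533/87 - 83/5170 = 18258389/449790 ≈ 40.593)
(-29728 + v) + (-15*5)*a(4, -5) = (-29728 + 18258389/449790) - 15*5*(-5) = -13353098731/449790 - 75*(-5) = -13353098731/449790 + 375 = -13184427481/449790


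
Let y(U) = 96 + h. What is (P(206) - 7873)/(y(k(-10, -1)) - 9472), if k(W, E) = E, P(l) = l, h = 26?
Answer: 41/50 ≈ 0.82000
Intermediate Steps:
y(U) = 122 (y(U) = 96 + 26 = 122)
(P(206) - 7873)/(y(k(-10, -1)) - 9472) = (206 - 7873)/(122 - 9472) = -7667/(-9350) = -7667*(-1/9350) = 41/50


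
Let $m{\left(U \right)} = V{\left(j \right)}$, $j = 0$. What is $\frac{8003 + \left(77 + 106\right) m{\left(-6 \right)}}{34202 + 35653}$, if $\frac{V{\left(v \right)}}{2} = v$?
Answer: $\frac{8003}{69855} \approx 0.11457$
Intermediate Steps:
$V{\left(v \right)} = 2 v$
$m{\left(U \right)} = 0$ ($m{\left(U \right)} = 2 \cdot 0 = 0$)
$\frac{8003 + \left(77 + 106\right) m{\left(-6 \right)}}{34202 + 35653} = \frac{8003 + \left(77 + 106\right) 0}{34202 + 35653} = \frac{8003 + 183 \cdot 0}{69855} = \left(8003 + 0\right) \frac{1}{69855} = 8003 \cdot \frac{1}{69855} = \frac{8003}{69855}$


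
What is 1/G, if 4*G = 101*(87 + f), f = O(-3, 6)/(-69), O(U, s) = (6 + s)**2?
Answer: 92/197253 ≈ 0.00046641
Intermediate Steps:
f = -48/23 (f = (6 + 6)**2/(-69) = 12**2*(-1/69) = 144*(-1/69) = -48/23 ≈ -2.0870)
G = 197253/92 (G = (101*(87 - 48/23))/4 = (101*(1953/23))/4 = (1/4)*(197253/23) = 197253/92 ≈ 2144.1)
1/G = 1/(197253/92) = 92/197253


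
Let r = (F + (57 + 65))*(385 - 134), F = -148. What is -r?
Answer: 6526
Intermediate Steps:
r = -6526 (r = (-148 + (57 + 65))*(385 - 134) = (-148 + 122)*251 = -26*251 = -6526)
-r = -1*(-6526) = 6526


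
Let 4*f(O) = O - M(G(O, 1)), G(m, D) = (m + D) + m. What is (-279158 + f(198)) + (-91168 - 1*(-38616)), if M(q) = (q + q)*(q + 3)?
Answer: -822121/2 ≈ -4.1106e+5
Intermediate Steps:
G(m, D) = D + 2*m (G(m, D) = (D + m) + m = D + 2*m)
M(q) = 2*q*(3 + q) (M(q) = (2*q)*(3 + q) = 2*q*(3 + q))
f(O) = O/4 - (1 + 2*O)*(4 + 2*O)/2 (f(O) = (O - 2*(1 + 2*O)*(3 + (1 + 2*O)))/4 = (O - 2*(1 + 2*O)*(4 + 2*O))/4 = O/4 - (1 + 2*O)*(4 + 2*O)/2)
(-279158 + f(198)) + (-91168 - 1*(-38616)) = (-279158 + ((1/4)*198 - (1 + 2*198)*(2 + 198))) + (-91168 - 1*(-38616)) = (-279158 + (99/2 - 1*(1 + 396)*200)) + (-91168 + 38616) = (-279158 + (99/2 - 1*397*200)) - 52552 = (-279158 + (99/2 - 79400)) - 52552 = (-279158 - 158701/2) - 52552 = -717017/2 - 52552 = -822121/2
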